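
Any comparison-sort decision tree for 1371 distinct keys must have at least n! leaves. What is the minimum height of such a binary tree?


A binary decision tree of height h has at most 2^h leaves and needs at least n! of them, so h >= ceil(log2(n!)).
1371! is far too large to multiply out, so use Stirling's series:
  ln(n!) ~ n ln n - n + (1/2) ln(2 pi n) + 1/(12n)  (error below 1/(360 n^3), negligible here)
  ln(1371) = 7.2232957
  n ln n = 1371 * 7.2232957 = 9903.1384
  (1/2) ln(2 pi * 1371) = (1/2) ln(8614.2471) = 4.5306
  1/(12*1371) = 0.0001
  ln(1371!) ~ 9903.1384 - 1371 + 4.5306 + 0.0001 = 8536.6691
Convert to base 2: log2(1371!) = 8536.6691 / ln 2 = 8536.6691 / 0.69314718 = 12315.8102
ceil(12315.8102) = 12316


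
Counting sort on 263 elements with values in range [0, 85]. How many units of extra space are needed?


Output array size: 263 (to store sorted result)
Count array size: 86 (one slot per possible value, range 0 to 85)
Total extra space = 263 + 86 = 349


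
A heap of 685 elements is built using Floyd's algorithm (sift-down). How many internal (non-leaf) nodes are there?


Leaf nodes occupy roughly half the array.
Sift-down is called for each internal node, starting from the last one.
Internal nodes = floor(n/2) = floor(685/2) = 342


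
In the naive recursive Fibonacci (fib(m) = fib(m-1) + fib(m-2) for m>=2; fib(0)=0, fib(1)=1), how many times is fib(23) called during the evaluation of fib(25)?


Let N(m) = number of times fib(m) is called while evaluating fib(25).
N(25) = 1 (the initial call).
N(24) = 1 (only fib(25) calls it).
For 1 <= m <= 23: fib(m) is called by fib(m+1) and fib(m+2), so
  N(m) = N(m+1) + N(m+2).
fib(0) is called only by fib(2), so N(0) = N(2).
Walk down from m=25:
  N(25)=1, N(24)=1, N(23)=2
N(23) = 2


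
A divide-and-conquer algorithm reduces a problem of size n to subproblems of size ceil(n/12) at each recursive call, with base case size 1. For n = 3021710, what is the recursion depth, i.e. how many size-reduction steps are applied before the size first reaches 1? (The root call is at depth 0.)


Each step divides the size by 12 (rounding up); after k steps the size is ceil(n/12^k), which equals 1 exactly when 12^k >= n.
So the depth is the smallest k with 12^k >= 3021710, i.e. ceil(log_12(3021710)).
12^6 = 2985984 < 3021710 <= 35831808 = 12^7
Recursion depth = 7


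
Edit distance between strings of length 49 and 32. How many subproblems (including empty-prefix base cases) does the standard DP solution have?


The table includes base cases (empty prefixes).
Rows: (m+1) = 50
Columns: (n+1) = 33
Total = 50 * 33 = 1650


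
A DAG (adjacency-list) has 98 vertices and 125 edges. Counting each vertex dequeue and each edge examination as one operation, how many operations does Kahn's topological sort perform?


V = 98 (vertex processing)
E = 125 (edge processing)
V + E = 98 + 125 = 223


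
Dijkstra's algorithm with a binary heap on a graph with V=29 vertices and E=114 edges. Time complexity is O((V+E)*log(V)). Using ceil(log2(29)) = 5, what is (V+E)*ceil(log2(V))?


Dijkstra with a binary heap: each vertex is extracted once, each edge may relax once.
Each heap operation costs O(log V).
V + E = 29 + 114 = 143
ceil(log2(29)) = 5 (since 2^4 = 16 < 29 <= 32 = 2^5)
Total heap work = (V+E) * ceil(log2(V)) = 143 * 5 = 715


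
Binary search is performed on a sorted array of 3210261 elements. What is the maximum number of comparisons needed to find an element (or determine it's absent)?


Binary search halves the search space each comparison:
  Step 1: search space = 3210261 -> 1605130
  Step 2: search space = 1605130 -> 802565
  Step 3: search space = 802565 -> 401282
  Step 4: search space = 401282 -> 200641
  Step 5: search space = 200641 -> 100320
  Step 6: search space = 100320 -> 50160
  Step 7: search space = 50160 -> 25080
  Step 8: search space = 25080 -> 12540
  Step 9: search space = 12540 -> 6270
  Step 10: search space = 6270 -> 3135
  Step 11: search space = 3135 -> 1567
  Step 12: search space = 1567 -> 783
  Step 13: search space = 783 -> 391
  Step 14: search space = 391 -> 195
  Step 15: search space = 195 -> 97
  Step 16: search space = 97 -> 48
  Step 17: search space = 48 -> 24
  Step 18: search space = 24 -> 12
  Step 19: search space = 12 -> 6
  Step 20: search space = 6 -> 3
  Step 21: search space = 3 -> 1
  Step 22: search space = 1 (final check)
Maximum comparisons = floor(log2(3210261)) + 1 = 21 + 1 = 22


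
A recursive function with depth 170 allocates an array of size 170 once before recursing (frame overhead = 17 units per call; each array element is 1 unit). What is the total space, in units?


Array allocation: 170 units (allocated once)
Stack frames: 170 deep * 17 per frame = 2890 units
Total = 170 + 2890 = 3060


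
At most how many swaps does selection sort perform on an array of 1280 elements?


Each of the 1279 passes places one element in its final position.
Pass 1: swap minimum into position 0
Pass 2: swap minimum of remaining into position 1
...
Pass 1279: last two elements, one swap
Maximum swaps = 1280 - 1 = 1279


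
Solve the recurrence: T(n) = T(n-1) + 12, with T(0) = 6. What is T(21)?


Unrolling the recurrence:
T(21) = T(20) + 12
       = T(19) + 12 + 12
       = T(18) + 12*3
       ...
       = T(0) + 12*21
       = 6 + 252 = 258


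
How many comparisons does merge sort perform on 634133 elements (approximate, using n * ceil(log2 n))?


Recursion depth: ceil(log2(634133)) = 20
Each recursion level merges n = 634133 elements
Total = 634133 * 20 = 12682660


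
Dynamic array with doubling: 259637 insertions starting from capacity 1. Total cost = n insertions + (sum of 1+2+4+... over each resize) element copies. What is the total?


n = 259637
Insertion costs: 259637
Resizes copy 1, 2, 4, ... up to the largest power of 2 that is <= n-1 = 259636, i.e. 131072.
Copy costs = 1 + 2 + 4 + 8 + 16 + 32 + 64 + 128 + 256 + 512 + 1024 + 2048 + 4096 + 8192 + 16384 + 32768 + 65536 + 131072 = 262143
Total = 259637 + 262143 = 521780


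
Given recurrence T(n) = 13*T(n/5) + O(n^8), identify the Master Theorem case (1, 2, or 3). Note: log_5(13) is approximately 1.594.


Master Theorem parameters: a=13, b=5, c=8
log_b(a) = 1.594
Compare b^c with a: 5^8 = 390625 > 13, so c > log_b(a).
Comparing c=8 vs log_b(a)=1.594:
8 > 1.594 => Case 3
Result: T(n) = O(n^8)
Master Theorem case = 3


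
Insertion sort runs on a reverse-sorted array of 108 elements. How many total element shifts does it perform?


Sum of shifts = 1 + 2 + 3 + ... + 107
= 108 * 107 / 2
= 11556 / 2
= 5778


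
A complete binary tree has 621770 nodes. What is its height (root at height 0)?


In a complete binary tree, level k holds nodes 2^k .. 2^(k+1)-1 (1-indexed).
Height = floor(log2(n)) = floor(log2(621770)) = 19
Check: 2^19 = 524288 <= 621770 < 1048576 = 2^20


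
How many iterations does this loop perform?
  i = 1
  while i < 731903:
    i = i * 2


The loop variable doubles each iteration:
i = 1 -> 2 -> 4 -> 8 -> 16 -> 32 -> 64 -> 128 -> 256 -> 512 -> 1024 -> 2048 -> 4096 -> 8192 -> 16384 -> 32768 -> 65536 -> 131072 -> 262144 -> 524288 -> 1048576 (stop, 1048576 >= 731903)
Number of doublings = ceil(log2(731903)) = 20


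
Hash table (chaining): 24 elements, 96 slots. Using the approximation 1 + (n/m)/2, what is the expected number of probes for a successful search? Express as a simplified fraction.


Computing expected probes:
alpha = 24/96
= 1 + alpha/2
= 1 + 24/(2*96)
= (2*96 + 24) / (2*96)
= 216/192 = 9/8


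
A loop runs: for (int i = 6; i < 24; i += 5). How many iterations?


Loop starts at i = 6, increments by 5, stops when i >= 24.
Number of iterations = ceil((24 - 6) / 5)
= ceil(18 / 5)
= 4


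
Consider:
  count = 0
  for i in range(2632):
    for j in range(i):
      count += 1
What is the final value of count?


For each i, the inner loop runs i times:
  i=0: inner runs 0 times
  i=1: inner runs 1 time
  i=2: inner runs 2 times
  i=3: inner runs 3 times
  i=4: inner runs 4 times
  i=5: inner runs 5 times
  i=6: inner runs 6 times
  i=7: inner runs 7 times
  ...
Total = 0 + 1 + 2 + ... + 2631 = 2632*(2632-1)/2 = 3462396


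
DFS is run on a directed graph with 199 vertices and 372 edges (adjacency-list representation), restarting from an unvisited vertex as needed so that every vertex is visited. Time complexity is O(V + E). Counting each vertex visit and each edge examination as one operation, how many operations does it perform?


A full DFS traversal processes each vertex exactly once (push/pop on stack).
Each directed edge is examined once.
V = 199, E = 372
V + E = 571


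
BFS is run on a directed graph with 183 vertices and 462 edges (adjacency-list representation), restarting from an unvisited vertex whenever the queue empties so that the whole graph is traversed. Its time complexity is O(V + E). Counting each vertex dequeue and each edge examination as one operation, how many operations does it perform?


A full BFS traversal dequeues each vertex exactly once and examines each directed edge exactly once.
V = 183 (vertex processing cost)
E = 462 (edge examination cost)
Total operations proportional to V + E = 183 + 462 = 645


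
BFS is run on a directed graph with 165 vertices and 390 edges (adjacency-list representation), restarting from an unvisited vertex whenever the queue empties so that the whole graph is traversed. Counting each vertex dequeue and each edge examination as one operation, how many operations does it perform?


A full BFS traversal dequeues each vertex exactly once and examines each directed edge exactly once.
V = 165 (vertex processing cost)
E = 390 (edge examination cost)
Total operations proportional to V + E = 165 + 390 = 555


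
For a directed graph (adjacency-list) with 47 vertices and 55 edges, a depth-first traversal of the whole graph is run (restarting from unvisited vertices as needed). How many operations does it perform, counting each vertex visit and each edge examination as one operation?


A full DFS traversal visits each vertex once and examines each edge once.
V = 47
E = 55
Sum = 47 + 55 = 102


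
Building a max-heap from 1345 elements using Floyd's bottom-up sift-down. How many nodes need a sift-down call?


In a heap of 1345 elements (0-indexed array):
  Last element index: 1344
  Parent of last element: floor((1344 - 1) / 2) = 671
  Internal nodes: indices 0 to 671
  Count = floor(1345/2) = 672


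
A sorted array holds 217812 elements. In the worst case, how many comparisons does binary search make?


Halving sequence: 217812 -> 108906 -> 54453 -> 27226 -> 13613 -> 6806 -> 3403 -> 1701 -> 850 -> 425 -> 212 -> 106 -> 53 -> 26 -> 13 -> 6 -> 3 -> 1
Number of halvings = 17
Max comparisons = 17 + 1 = 18


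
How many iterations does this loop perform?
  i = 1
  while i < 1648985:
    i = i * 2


The loop variable doubles each iteration:
i = 1 -> 2 -> 4 -> 8 -> 16 -> 32 -> 64 -> 128 -> 256 -> 512 -> 1024 -> 2048 -> 4096 -> 8192 -> 16384 -> 32768 -> 65536 -> 131072 -> 262144 -> 524288 -> 1048576 -> 2097152 (stop, 2097152 >= 1648985)
Number of doublings = ceil(log2(1648985)) = 21


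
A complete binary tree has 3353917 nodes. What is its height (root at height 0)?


In a complete binary tree, level k holds nodes 2^k .. 2^(k+1)-1 (1-indexed).
Height = floor(log2(n)) = floor(log2(3353917)) = 21
Check: 2^21 = 2097152 <= 3353917 < 4194304 = 2^22


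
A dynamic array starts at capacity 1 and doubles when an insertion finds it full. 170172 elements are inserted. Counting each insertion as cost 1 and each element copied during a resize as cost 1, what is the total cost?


n = 170172
Insertion costs: 170172
Resizes copy 1, 2, 4, ... up to the largest power of 2 that is <= n-1 = 170171, i.e. 131072.
Copy costs = 1 + 2 + 4 + 8 + 16 + 32 + 64 + 128 + 256 + 512 + 1024 + 2048 + 4096 + 8192 + 16384 + 32768 + 65536 + 131072 = 262143
Total = 170172 + 262143 = 432315


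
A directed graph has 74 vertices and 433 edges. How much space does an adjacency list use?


Adjacency list: one list head per vertex + one entry per edge
Vertex heads: 74
Edge entries: 433
Total = 74 + 433 = 507


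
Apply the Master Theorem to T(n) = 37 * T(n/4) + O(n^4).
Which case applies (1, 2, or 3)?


The Master Theorem: T(n) = a*T(n/b) + O(n^c)
  a = 37, b = 4, c = 4
log_b(a) = log_4(37) ~ 2.605
Compare b^c with a: 4^4 = 256 > 37, so c > log_b(a).
Since c > log_b(a), Case 3 applies.
T(n) = O(n^4)
Master Theorem case = 3


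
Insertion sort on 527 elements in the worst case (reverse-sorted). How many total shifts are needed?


In the worst case (reverse-sorted), each element shifts past all previous:
  Element 1: 1 shifts
  Element 2: 2 shifts
  Element 3: 3 shifts
  Element 4: 4 shifts
  Element 5: 5 shifts
  ...
  Element 526: 526 shifts
Total = 1 + 2 + ... + 526
= 527*(527-1)/2 = 138601


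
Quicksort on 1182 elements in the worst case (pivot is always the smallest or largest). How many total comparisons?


In the worst case, each partition step picks the worst pivot:
  Partition 1: 1181 comparisons (n-1 elements to compare)
  Partition 2: 1180 comparisons
  Partition 3: 1179 comparisons
  Partition 4: 1178 comparisons
  Partition 5: 1177 comparisons
  ...
  Last partition: 0 comparisons
Total = (n-1) + (n-2) + ... + 1 + 0 = n*(n-1)/2
= 1182*1181/2 = 697971


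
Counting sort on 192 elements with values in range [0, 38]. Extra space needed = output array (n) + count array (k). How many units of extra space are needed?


Output array size: 192 (to store sorted result)
Count array size: 39 (one slot per possible value, range 0 to 38)
Total extra space = 192 + 39 = 231


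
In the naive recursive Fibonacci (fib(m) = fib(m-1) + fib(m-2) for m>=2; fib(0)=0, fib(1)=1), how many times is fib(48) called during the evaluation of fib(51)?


Let N(m) = number of times fib(m) is called while evaluating fib(51).
N(51) = 1 (the initial call).
N(50) = 1 (only fib(51) calls it).
For 1 <= m <= 49: fib(m) is called by fib(m+1) and fib(m+2), so
  N(m) = N(m+1) + N(m+2).
fib(0) is called only by fib(2), so N(0) = N(2).
Walk down from m=51:
  N(51)=1, N(50)=1, N(49)=2, N(48)=3
N(48) = 3


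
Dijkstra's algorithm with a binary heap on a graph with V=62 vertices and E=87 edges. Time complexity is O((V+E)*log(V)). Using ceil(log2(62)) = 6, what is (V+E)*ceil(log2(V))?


Dijkstra with a binary heap: each vertex is extracted once, each edge may relax once.
Each heap operation costs O(log V).
V + E = 62 + 87 = 149
ceil(log2(62)) = 6 (since 2^5 = 32 < 62 <= 64 = 2^6)
Total heap work = (V+E) * ceil(log2(V)) = 149 * 6 = 894


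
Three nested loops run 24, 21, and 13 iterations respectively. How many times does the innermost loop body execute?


Loop 1 (outermost): 24 iterations
Loop 2 (middle): 21 iterations per outer
Loop 3 (innermost): 13 iterations per middle
Total = 24 * 21 * 13 = 6552


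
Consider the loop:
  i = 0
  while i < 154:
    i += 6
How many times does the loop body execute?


Starting at i = 0, each iteration adds 6.
Iterations until i >= 154:
  Iteration 1: i = 0 -> i = 6
  Iteration 2: i = 6 -> i = 12
  Iteration 3: i = 12 -> i = 18
  Iteration 4: i = 18 -> i = 24
  Iteration 5: i = 24 -> i = 30
  Iteration 6: i = 30 -> i = 36
  Iteration 7: i = 36 -> i = 42
  Iteration 8: i = 42 -> i = 48
  ... continuing ...
Total iterations = ceil(154/6) = 26


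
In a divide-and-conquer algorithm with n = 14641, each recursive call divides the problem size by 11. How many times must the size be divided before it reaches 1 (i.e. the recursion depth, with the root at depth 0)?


Number of divisions = log_11(14641)
Sizes: 14641 -> 1331 -> 121 -> 11 -> 1 (4 divisions)
Recursion depth = 4


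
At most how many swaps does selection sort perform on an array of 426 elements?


Each of the 425 passes places one element in its final position.
Pass 1: swap minimum into position 0
Pass 2: swap minimum of remaining into position 1
...
Pass 425: last two elements, one swap
Maximum swaps = 426 - 1 = 425


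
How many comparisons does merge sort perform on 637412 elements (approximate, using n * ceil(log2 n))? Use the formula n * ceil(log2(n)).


Recursion depth: ceil(log2(637412)) = 20
Each recursion level merges n = 637412 elements
Total = 637412 * 20 = 12748240


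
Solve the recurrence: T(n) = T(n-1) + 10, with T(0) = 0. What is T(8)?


Unrolling the recurrence:
T(8) = T(7) + 10
       = T(6) + 10 + 10
       = T(5) + 10*3
       ...
       = T(0) + 10*8
       = 0 + 80 = 80


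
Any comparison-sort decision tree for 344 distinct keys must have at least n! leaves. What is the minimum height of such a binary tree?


A binary decision tree of height h has at most 2^h leaves and needs at least n! of them, so h >= ceil(log2(n!)).
344! is far too large to multiply out, so use Stirling's series:
  ln(n!) ~ n ln n - n + (1/2) ln(2 pi n) + 1/(12n)  (error below 1/(360 n^3), negligible here)
  ln(344) = 5.8406417
  n ln n = 344 * 5.8406417 = 2009.1807
  (1/2) ln(2 pi * 344) = (1/2) ln(2161.4157) = 3.8393
  1/(12*344) = 0.0002
  ln(344!) ~ 2009.1807 - 344 + 3.8393 + 0.0002 = 1669.0202
Convert to base 2: log2(344!) = 1669.0202 / ln 2 = 1669.0202 / 0.69314718 = 2407.8872
ceil(2407.8872) = 2408


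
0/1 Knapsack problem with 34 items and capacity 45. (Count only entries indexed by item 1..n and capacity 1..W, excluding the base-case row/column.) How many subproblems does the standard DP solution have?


The DP table is indexed by (item, capacity).
Rows: 34 items
Columns: 45 capacity values (1 to W)
Total subproblems = 34 * 45 = 1530


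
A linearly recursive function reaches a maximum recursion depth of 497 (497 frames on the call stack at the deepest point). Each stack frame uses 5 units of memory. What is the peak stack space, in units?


Maximum recursion depth = 497 frames
Memory per frame = 5 units
Total stack space = depth * frame_size
= 497 * 5 = 2485


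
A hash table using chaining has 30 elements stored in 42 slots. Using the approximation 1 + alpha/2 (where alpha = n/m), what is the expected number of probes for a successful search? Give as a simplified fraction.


Load factor alpha = n/m = 30/42
Expected probes = 1 + alpha/2 = 1 + 30/(2*42)
= 1 + 30/84
= 84/84 + 30/84
= 114/84
Simplify: 19/14


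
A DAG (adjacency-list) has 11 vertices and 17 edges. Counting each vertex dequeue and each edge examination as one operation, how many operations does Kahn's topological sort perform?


V = 11 (vertex processing)
E = 17 (edge processing)
V + E = 11 + 17 = 28


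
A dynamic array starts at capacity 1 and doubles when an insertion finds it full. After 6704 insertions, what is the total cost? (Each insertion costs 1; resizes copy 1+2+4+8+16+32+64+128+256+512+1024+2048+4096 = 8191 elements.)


Insertion cost: 6704 (one per element)
Resizes occur just before inserting elements 2, 3, 5, 9, ...
Elements copied at each resize: 1 + 2 + 4 + 8 + 16 + 32 + 64 + 128 + 256 + 512 + 1024 + 2048 + 4096
Sum of copies = 8191 (geometric series: 2^k - 1)
Total = 6704 + 8191 = 14895


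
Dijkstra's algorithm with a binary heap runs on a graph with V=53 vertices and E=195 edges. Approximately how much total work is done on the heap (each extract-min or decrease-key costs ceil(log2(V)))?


Dijkstra with a binary heap: each vertex is extracted once, each edge may relax once.
Each heap operation costs O(log V).
V + E = 53 + 195 = 248
ceil(log2(53)) = 6 (since 2^5 = 32 < 53 <= 64 = 2^6)
Total heap work = (V+E) * ceil(log2(V)) = 248 * 6 = 1488


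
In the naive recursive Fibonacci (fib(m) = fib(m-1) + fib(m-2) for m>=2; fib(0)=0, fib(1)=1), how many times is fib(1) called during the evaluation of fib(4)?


Let N(m) = number of times fib(m) is called while evaluating fib(4).
N(4) = 1 (the initial call).
N(3) = 1 (only fib(4) calls it).
For 1 <= m <= 2: fib(m) is called by fib(m+1) and fib(m+2), so
  N(m) = N(m+1) + N(m+2).
fib(0) is called only by fib(2), so N(0) = N(2).
Walk down from m=4:
  N(4)=1, N(3)=1, N(2)=2, N(1)=3
N(1) = 3


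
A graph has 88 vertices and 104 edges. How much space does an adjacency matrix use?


Adjacency matrix: V x V grid of entries
Space = V^2 = 88^2 = 88 * 88 = 7744


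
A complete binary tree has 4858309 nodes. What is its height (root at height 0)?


In a complete binary tree, level k holds nodes 2^k .. 2^(k+1)-1 (1-indexed).
Height = floor(log2(n)) = floor(log2(4858309)) = 22
Check: 2^22 = 4194304 <= 4858309 < 8388608 = 2^23


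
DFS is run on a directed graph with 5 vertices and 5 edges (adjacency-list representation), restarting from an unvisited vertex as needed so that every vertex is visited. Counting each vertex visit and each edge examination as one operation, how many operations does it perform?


A full DFS traversal processes each vertex exactly once (push/pop on stack).
Each directed edge is examined once.
V = 5, E = 5
V + E = 10


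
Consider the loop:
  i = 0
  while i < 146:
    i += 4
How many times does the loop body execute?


Starting at i = 0, each iteration adds 4.
Iterations until i >= 146:
  Iteration 1: i = 0 -> i = 4
  Iteration 2: i = 4 -> i = 8
  Iteration 3: i = 8 -> i = 12
  Iteration 4: i = 12 -> i = 16
  Iteration 5: i = 16 -> i = 20
  Iteration 6: i = 20 -> i = 24
  Iteration 7: i = 24 -> i = 28
  Iteration 8: i = 28 -> i = 32
  ... continuing ...
Total iterations = ceil(146/4) = 37


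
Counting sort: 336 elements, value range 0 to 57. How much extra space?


n = 336 (output array)
k = 58 (count array for 58 distinct values)
Extra space = 336 + 58 = 394


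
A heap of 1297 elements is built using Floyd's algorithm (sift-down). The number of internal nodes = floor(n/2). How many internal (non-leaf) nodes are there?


Leaf nodes occupy roughly half the array.
Sift-down is called for each internal node, starting from the last one.
Internal nodes = floor(n/2) = floor(1297/2) = 648


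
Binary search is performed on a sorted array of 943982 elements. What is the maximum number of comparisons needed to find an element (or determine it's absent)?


Binary search halves the search space each comparison:
  Step 1: search space = 943982 -> 471991
  Step 2: search space = 471991 -> 235995
  Step 3: search space = 235995 -> 117997
  Step 4: search space = 117997 -> 58998
  Step 5: search space = 58998 -> 29499
  Step 6: search space = 29499 -> 14749
  Step 7: search space = 14749 -> 7374
  Step 8: search space = 7374 -> 3687
  Step 9: search space = 3687 -> 1843
  Step 10: search space = 1843 -> 921
  Step 11: search space = 921 -> 460
  Step 12: search space = 460 -> 230
  Step 13: search space = 230 -> 115
  Step 14: search space = 115 -> 57
  Step 15: search space = 57 -> 28
  Step 16: search space = 28 -> 14
  Step 17: search space = 14 -> 7
  Step 18: search space = 7 -> 3
  Step 19: search space = 3 -> 1
  Step 20: search space = 1 (final check)
Maximum comparisons = floor(log2(943982)) + 1 = 19 + 1 = 20


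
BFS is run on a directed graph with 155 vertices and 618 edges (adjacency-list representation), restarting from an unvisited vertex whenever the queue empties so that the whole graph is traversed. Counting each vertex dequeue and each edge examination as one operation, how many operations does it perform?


A full BFS traversal dequeues each vertex exactly once and examines each directed edge exactly once.
V = 155 (vertex processing cost)
E = 618 (edge examination cost)
Total operations proportional to V + E = 155 + 618 = 773


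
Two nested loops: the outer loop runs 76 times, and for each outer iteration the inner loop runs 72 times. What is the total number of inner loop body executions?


Outer loop: 76 iterations
Inner loop: 72 iterations per outer iteration
Total = 76 * 72 = 5472


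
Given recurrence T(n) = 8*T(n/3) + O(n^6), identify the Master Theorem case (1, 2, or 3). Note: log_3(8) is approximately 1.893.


Master Theorem parameters: a=8, b=3, c=6
log_b(a) = 1.893
Compare b^c with a: 3^6 = 729 > 8, so c > log_b(a).
Comparing c=6 vs log_b(a)=1.893:
6 > 1.893 => Case 3
Result: T(n) = O(n^6)
Master Theorem case = 3


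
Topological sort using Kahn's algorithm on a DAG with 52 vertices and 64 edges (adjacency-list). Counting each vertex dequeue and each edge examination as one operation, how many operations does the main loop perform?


Kahn's algorithm:
  1. Compute in-degrees: O(V + E)
  2. Process queue: each vertex dequeued once (O(V))
     each edge examined once (O(E))
Total = V + E = 52 + 64 = 116


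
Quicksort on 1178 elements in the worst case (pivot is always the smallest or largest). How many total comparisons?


In the worst case, each partition step picks the worst pivot:
  Partition 1: 1177 comparisons (n-1 elements to compare)
  Partition 2: 1176 comparisons
  Partition 3: 1175 comparisons
  Partition 4: 1174 comparisons
  Partition 5: 1173 comparisons
  ...
  Last partition: 0 comparisons
Total = (n-1) + (n-2) + ... + 1 + 0 = n*(n-1)/2
= 1178*1177/2 = 693253


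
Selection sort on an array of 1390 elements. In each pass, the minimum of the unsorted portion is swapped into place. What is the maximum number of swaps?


Selection sort performs one swap per pass:
  Pass 1: find min in positions 0 to 1389, swap with position 0
  Pass 2: find min in positions 1 to 1389, swap with position 1
  Pass 3: find min in positions 2 to 1389, swap with position 2
  Pass 4: find min in positions 3 to 1389, swap with position 3
  Pass 5: find min in positions 4 to 1389, swap with position 4
  ... (1384 more passes)
Total passes (and swaps) = n - 1 = 1390 - 1 = 1389


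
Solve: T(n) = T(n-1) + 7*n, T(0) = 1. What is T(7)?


Expanding the recurrence:
T(7) = T(6) + 7*7
       = T(5) + 7*6 + 7*7
       ...
       = T(0) + 7*(1 + 2 + ... + 7)
       = 1 + 7 * 7*8/2
       = 1 + 7 * 28
       = 1 + 196 = 197


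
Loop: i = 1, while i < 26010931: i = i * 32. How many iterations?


i multiplies by 32 each step:
i = 1 -> 32 -> 1024 -> 32768 -> 1048576 -> 33554432 (stop)
Iterations = ceil(log_32(26010931)) = 5


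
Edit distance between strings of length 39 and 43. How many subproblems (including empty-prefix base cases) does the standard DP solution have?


The table includes base cases (empty prefixes).
Rows: (m+1) = 40
Columns: (n+1) = 44
Total = 40 * 44 = 1760


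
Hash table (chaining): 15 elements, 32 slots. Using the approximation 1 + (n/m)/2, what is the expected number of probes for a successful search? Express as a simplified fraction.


Computing expected probes:
alpha = 15/32
= 1 + alpha/2
= 1 + 15/(2*32)
= (2*32 + 15) / (2*32)
= 79/64


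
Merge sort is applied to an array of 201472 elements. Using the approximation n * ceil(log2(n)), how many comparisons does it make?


Merge sort divides the array into halves recursively.
Number of levels = ceil(log2(201472)) = 18
At each level, approximately n = 201472 comparisons are needed for merging.
Total comparisons ~ n * ceil(log2(n)) = 201472 * 18 = 3626496


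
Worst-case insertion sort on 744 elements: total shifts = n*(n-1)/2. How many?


Sum of shifts = 1 + 2 + 3 + ... + 743
= 744 * 743 / 2
= 552792 / 2
= 276396


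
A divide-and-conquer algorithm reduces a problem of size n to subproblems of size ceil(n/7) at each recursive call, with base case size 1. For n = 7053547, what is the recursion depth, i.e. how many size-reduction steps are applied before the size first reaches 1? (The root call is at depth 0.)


Each step divides the size by 7 (rounding up); after k steps the size is ceil(n/7^k), which equals 1 exactly when 7^k >= n.
So the depth is the smallest k with 7^k >= 7053547, i.e. ceil(log_7(7053547)).
7^8 = 5764801 < 7053547 <= 40353607 = 7^9
Recursion depth = 9


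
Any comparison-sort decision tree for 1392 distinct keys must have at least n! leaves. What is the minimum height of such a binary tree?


A binary decision tree of height h has at most 2^h leaves and needs at least n! of them, so h >= ceil(log2(n!)).
1392! is far too large to multiply out, so use Stirling's series:
  ln(n!) ~ n ln n - n + (1/2) ln(2 pi n) + 1/(12n)  (error below 1/(360 n^3), negligible here)
  ln(1392) = 7.2384968
  n ln n = 1392 * 7.2384968 = 10075.9875
  (1/2) ln(2 pi * 1392) = (1/2) ln(8746.1939) = 4.5382
  1/(12*1392) = 0.0001
  ln(1392!) ~ 10075.9875 - 1392 + 4.5382 + 0.0001 = 8688.5258
Convert to base 2: log2(1392!) = 8688.5258 / ln 2 = 8688.5258 / 0.69314718 = 12534.8931
ceil(12534.8931) = 12535


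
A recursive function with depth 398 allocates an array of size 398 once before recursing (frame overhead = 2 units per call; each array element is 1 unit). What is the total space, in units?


Array allocation: 398 units (allocated once)
Stack frames: 398 deep * 2 per frame = 796 units
Total = 398 + 796 = 1194


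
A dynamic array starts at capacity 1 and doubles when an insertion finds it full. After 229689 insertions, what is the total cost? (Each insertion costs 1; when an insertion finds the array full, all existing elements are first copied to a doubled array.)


Insertion cost: 229689 (one per element)
Resizes occur just before inserting elements 2, 3, 5, 9, ...
Elements copied at each resize: 1 + 2 + 4 + 8 + 16 + 32 + 64 + 128 + 256 + 512 + 1024 + 2048 + 4096 + 8192 + 16384 + 32768 + 65536 + 131072
Sum of copies = 262143 (geometric series: 2^k - 1)
Total = 229689 + 262143 = 491832


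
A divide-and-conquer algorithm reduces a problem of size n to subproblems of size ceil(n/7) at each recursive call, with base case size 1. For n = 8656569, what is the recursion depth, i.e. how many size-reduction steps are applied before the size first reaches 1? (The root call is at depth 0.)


Each step divides the size by 7 (rounding up); after k steps the size is ceil(n/7^k), which equals 1 exactly when 7^k >= n.
So the depth is the smallest k with 7^k >= 8656569, i.e. ceil(log_7(8656569)).
7^8 = 5764801 < 8656569 <= 40353607 = 7^9
Recursion depth = 9


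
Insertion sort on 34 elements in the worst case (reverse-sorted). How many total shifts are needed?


In the worst case (reverse-sorted), each element shifts past all previous:
  Element 1: 1 shifts
  Element 2: 2 shifts
  Element 3: 3 shifts
  Element 4: 4 shifts
  Element 5: 5 shifts
  ...
  Element 33: 33 shifts
Total = 1 + 2 + ... + 33
= 34*(34-1)/2 = 561


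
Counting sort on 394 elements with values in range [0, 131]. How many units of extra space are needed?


Output array size: 394 (to store sorted result)
Count array size: 132 (one slot per possible value, range 0 to 131)
Total extra space = 394 + 132 = 526


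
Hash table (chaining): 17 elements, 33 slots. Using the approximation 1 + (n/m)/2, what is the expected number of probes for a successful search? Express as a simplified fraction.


Computing expected probes:
alpha = 17/33
= 1 + alpha/2
= 1 + 17/(2*33)
= (2*33 + 17) / (2*33)
= 83/66


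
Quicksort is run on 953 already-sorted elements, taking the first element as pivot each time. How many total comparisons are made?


Sum of comparisons per partition:
952 + 951 + ... + 1 + 0
= 953 * (953 - 1) / 2
= 953 * 952 / 2
= 453628


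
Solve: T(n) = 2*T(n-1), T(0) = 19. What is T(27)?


Unrolling:
T(27) = 2*T(26) = 2^2*T(25) = ... = 2^27*T(0)
= 2^27 * 19
= 134217728 * 19 = 2550136832


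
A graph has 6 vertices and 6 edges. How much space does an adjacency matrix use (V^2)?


Adjacency matrix: V x V grid of entries
Space = V^2 = 6^2 = 6 * 6 = 36


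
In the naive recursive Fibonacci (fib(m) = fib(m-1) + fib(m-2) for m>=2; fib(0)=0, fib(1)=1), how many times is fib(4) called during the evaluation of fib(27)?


Let N(m) = number of times fib(m) is called while evaluating fib(27).
N(27) = 1 (the initial call).
N(26) = 1 (only fib(27) calls it).
For 1 <= m <= 25: fib(m) is called by fib(m+1) and fib(m+2), so
  N(m) = N(m+1) + N(m+2).
fib(0) is called only by fib(2), so N(0) = N(2).
Walk down from m=27:
  N(27)=1, N(26)=1, N(25)=2, N(24)=3, N(23)=5, N(22)=8, N(21)=13, N(20)=21, N(19)=34, N(18)=55, N(17)=89, N(16)=144, N(15)=233, N(14)=377, N(13)=610, N(12)=987, N(11)=1597, N(10)=2584, N(9)=4181, N(8)=6765, N(7)=10946, N(6)=17711, N(5)=28657, N(4)=46368
N(4) = 46368


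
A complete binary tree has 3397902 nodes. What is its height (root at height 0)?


In a complete binary tree, level k holds nodes 2^k .. 2^(k+1)-1 (1-indexed).
Height = floor(log2(n)) = floor(log2(3397902)) = 21
Check: 2^21 = 2097152 <= 3397902 < 4194304 = 2^22


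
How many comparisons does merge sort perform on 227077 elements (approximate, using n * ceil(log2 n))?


Recursion depth: ceil(log2(227077)) = 18
Each recursion level merges n = 227077 elements
Total = 227077 * 18 = 4087386


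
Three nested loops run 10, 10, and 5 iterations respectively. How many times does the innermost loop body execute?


Loop 1 (outermost): 10 iterations
Loop 2 (middle): 10 iterations per outer
Loop 3 (innermost): 5 iterations per middle
Total = 10 * 10 * 5 = 500


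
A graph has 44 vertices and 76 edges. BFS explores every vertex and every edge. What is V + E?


A full BFS traversal dequeues each vertex once and examines each edge once.
Vertex visits: 44
Edge visits: 76
V + E = 44 + 76 = 120


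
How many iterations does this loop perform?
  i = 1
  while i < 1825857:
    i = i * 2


The loop variable doubles each iteration:
i = 1 -> 2 -> 4 -> 8 -> 16 -> 32 -> 64 -> 128 -> 256 -> 512 -> 1024 -> 2048 -> 4096 -> 8192 -> 16384 -> 32768 -> 65536 -> 131072 -> 262144 -> 524288 -> 1048576 -> 2097152 (stop, 2097152 >= 1825857)
Number of doublings = ceil(log2(1825857)) = 21


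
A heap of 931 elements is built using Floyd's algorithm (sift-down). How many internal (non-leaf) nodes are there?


Leaf nodes occupy roughly half the array.
Sift-down is called for each internal node, starting from the last one.
Internal nodes = floor(n/2) = floor(931/2) = 465


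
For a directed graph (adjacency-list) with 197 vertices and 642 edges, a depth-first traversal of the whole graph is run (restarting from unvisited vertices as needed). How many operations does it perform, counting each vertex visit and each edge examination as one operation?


A full DFS traversal visits each vertex once and examines each edge once.
V = 197
E = 642
Sum = 197 + 642 = 839


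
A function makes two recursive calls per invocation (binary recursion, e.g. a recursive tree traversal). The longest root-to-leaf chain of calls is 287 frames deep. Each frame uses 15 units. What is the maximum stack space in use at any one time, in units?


Binary recursion: the two calls run one after the other, so only one root-to-leaf chain of frames is on the stack at a time.
Maximum depth (longest chain) = 287 frames
Each frame = 15 units
Max stack space = 287 * 15 = 4305


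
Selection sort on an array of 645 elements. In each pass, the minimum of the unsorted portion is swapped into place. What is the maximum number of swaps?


Selection sort performs one swap per pass:
  Pass 1: find min in positions 0 to 644, swap with position 0
  Pass 2: find min in positions 1 to 644, swap with position 1
  Pass 3: find min in positions 2 to 644, swap with position 2
  Pass 4: find min in positions 3 to 644, swap with position 3
  Pass 5: find min in positions 4 to 644, swap with position 4
  ... (639 more passes)
Total passes (and swaps) = n - 1 = 645 - 1 = 644


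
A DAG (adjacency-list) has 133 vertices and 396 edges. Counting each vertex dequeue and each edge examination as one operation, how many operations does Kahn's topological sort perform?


V = 133 (vertex processing)
E = 396 (edge processing)
V + E = 133 + 396 = 529


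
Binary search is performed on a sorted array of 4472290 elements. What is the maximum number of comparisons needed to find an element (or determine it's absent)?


Binary search halves the search space each comparison:
  Step 1: search space = 4472290 -> 2236145
  Step 2: search space = 2236145 -> 1118072
  Step 3: search space = 1118072 -> 559036
  Step 4: search space = 559036 -> 279518
  Step 5: search space = 279518 -> 139759
  Step 6: search space = 139759 -> 69879
  Step 7: search space = 69879 -> 34939
  Step 8: search space = 34939 -> 17469
  Step 9: search space = 17469 -> 8734
  Step 10: search space = 8734 -> 4367
  Step 11: search space = 4367 -> 2183
  Step 12: search space = 2183 -> 1091
  Step 13: search space = 1091 -> 545
  Step 14: search space = 545 -> 272
  Step 15: search space = 272 -> 136
  Step 16: search space = 136 -> 68
  Step 17: search space = 68 -> 34
  Step 18: search space = 34 -> 17
  Step 19: search space = 17 -> 8
  Step 20: search space = 8 -> 4
  Step 21: search space = 4 -> 2
  Step 22: search space = 2 -> 1
  Step 23: search space = 1 (final check)
Maximum comparisons = floor(log2(4472290)) + 1 = 22 + 1 = 23


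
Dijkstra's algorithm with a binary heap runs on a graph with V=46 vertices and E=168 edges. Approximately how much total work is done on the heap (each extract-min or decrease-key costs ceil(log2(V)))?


Dijkstra with a binary heap: each vertex is extracted once, each edge may relax once.
Each heap operation costs O(log V).
V + E = 46 + 168 = 214
ceil(log2(46)) = 6 (since 2^5 = 32 < 46 <= 64 = 2^6)
Total heap work = (V+E) * ceil(log2(V)) = 214 * 6 = 1284


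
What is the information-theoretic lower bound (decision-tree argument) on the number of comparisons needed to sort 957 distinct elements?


A binary decision tree of height h has at most 2^h leaves and needs at least n! of them, so h >= ceil(log2(n!)).
957! is far too large to multiply out, so use Stirling's series:
  ln(n!) ~ n ln n - n + (1/2) ln(2 pi n) + 1/(12n)  (error below 1/(360 n^3), negligible here)
  ln(957) = 6.8638034
  n ln n = 957 * 6.8638034 = 6568.6599
  (1/2) ln(2 pi * 957) = (1/2) ln(6013.0083) = 4.3508
  1/(12*957) = 0.0001
  ln(957!) ~ 6568.6599 - 957 + 4.3508 + 0.0001 = 5616.0108
Convert to base 2: log2(957!) = 5616.0108 / ln 2 = 5616.0108 / 0.69314718 = 8102.1909
ceil(8102.1909) = 8103


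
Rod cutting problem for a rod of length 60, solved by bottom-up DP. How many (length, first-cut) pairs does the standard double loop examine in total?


For each subproblem length i = 1..60, the inner loop considers i possible first cuts.
Total = 1 + 2 + ... + 60
= 60*(60+1)/2
= 60*61/2 = 1830


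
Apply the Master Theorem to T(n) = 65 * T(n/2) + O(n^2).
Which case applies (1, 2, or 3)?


The Master Theorem: T(n) = a*T(n/b) + O(n^c)
  a = 65, b = 2, c = 2
log_b(a) = log_2(65) ~ 6.022
Compare b^c with a: 2^2 = 4 < 65, so c < log_b(a).
Since c < log_b(a), Case 1 applies.
T(n) = O(n^(log_2 65)) ~ O(n^6.022)
Master Theorem case = 1


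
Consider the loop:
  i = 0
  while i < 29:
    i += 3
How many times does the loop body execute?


Starting at i = 0, each iteration adds 3.
Iterations until i >= 29:
  Iteration 1: i = 0 -> i = 3
  Iteration 2: i = 3 -> i = 6
  Iteration 3: i = 6 -> i = 9
  Iteration 4: i = 9 -> i = 12
  Iteration 5: i = 12 -> i = 15
  Iteration 6: i = 15 -> i = 18
  Iteration 7: i = 18 -> i = 21
  Iteration 8: i = 21 -> i = 24
  ... continuing ...
Total iterations = ceil(29/3) = 10


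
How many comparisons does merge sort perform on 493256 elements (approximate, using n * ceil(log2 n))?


Recursion depth: ceil(log2(493256)) = 19
Each recursion level merges n = 493256 elements
Total = 493256 * 19 = 9371864


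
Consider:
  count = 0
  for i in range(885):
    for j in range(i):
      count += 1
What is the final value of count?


For each i, the inner loop runs i times:
  i=0: inner runs 0 times
  i=1: inner runs 1 time
  i=2: inner runs 2 times
  i=3: inner runs 3 times
  i=4: inner runs 4 times
  i=5: inner runs 5 times
  i=6: inner runs 6 times
  i=7: inner runs 7 times
  ...
Total = 0 + 1 + 2 + ... + 884 = 885*(885-1)/2 = 391170


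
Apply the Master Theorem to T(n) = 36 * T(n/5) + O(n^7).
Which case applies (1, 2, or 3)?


The Master Theorem: T(n) = a*T(n/b) + O(n^c)
  a = 36, b = 5, c = 7
log_b(a) = log_5(36) ~ 2.227
Compare b^c with a: 5^7 = 78125 > 36, so c > log_b(a).
Since c > log_b(a), Case 3 applies.
T(n) = O(n^7)
Master Theorem case = 3
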